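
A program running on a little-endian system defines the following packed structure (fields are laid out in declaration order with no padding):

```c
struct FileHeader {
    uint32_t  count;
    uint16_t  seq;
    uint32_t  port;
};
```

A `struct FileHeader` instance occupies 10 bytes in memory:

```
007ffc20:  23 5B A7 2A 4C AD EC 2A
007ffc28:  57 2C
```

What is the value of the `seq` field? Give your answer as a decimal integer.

`seq` follows `count` (4 bytes), so it starts at byte offset 4 and occupies 2 bytes.
Bytes at offsets 4..5: 4C AD.
Little-endian stores the least-significant byte at the lowest address.
Reassemble most-significant byte first: AD 4C → 0xAD4C.
0xAD4C = 44364.

44364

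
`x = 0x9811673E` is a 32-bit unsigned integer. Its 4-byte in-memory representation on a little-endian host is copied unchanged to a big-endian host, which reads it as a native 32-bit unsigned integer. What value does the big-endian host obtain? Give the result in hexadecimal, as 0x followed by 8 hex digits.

Stored little-endian, the bytes at ascending addresses are 3E 67 11 98.
Read back as big-endian, the last byte is least significant, giving 0x3E671198.

0x3E671198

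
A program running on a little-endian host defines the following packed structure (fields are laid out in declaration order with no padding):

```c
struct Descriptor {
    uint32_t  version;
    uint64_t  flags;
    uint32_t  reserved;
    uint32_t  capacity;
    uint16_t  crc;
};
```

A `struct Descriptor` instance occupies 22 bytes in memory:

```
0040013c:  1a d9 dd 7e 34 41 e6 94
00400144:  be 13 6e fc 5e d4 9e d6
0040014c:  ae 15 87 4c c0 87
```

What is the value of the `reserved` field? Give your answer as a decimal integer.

3600733278

`reserved` follows `version` (4 B), `flags` (8 B), so it starts at offset 4 + 8 = 12 and occupies 4 bytes.
Bytes at offsets 12..15: 5E D4 9E D6.
Little-endian: lowest address holds the least-significant byte.
Reassemble most-significant byte first: D6 9E D4 5E → 0xD69ED45E.
0xD69ED45E = 3600733278.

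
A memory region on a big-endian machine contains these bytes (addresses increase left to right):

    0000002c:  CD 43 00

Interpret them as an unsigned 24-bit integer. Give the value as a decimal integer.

Big-endian stores the most-significant byte at the lowest address.
The bytes are already most-significant first: 0xCD4300.
0xCD4300 = 13452032.

13452032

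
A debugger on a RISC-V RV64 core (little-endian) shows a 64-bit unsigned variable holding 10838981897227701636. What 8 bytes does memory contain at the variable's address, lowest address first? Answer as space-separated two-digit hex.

84 8D 25 AF 9B CC 6B 96

10838981897227701636 in hexadecimal, padded to 64 bits, is 0x966BCC9BAF258D84.
Split into bytes (most-significant first): 96 6B CC 9B AF 25 8D 84.
Little-endian stores the least-significant byte at the lowest address.
So at ascending addresses the bytes are 84 8D 25 AF 9B CC 6B 96.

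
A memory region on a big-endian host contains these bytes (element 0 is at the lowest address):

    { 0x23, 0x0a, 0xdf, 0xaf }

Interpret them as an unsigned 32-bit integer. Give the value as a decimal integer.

Big-endian: lowest address holds the most-significant byte.
The bytes are already most-significant first: 0x230ADFAF.
0x230ADFAF = 587915183.

587915183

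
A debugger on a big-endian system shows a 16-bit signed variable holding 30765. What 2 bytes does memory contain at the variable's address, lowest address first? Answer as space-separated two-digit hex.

78 2D

30765 in hexadecimal, padded to 16 bits, is 0x782D.
Split into bytes (most-significant first): 78 2D.
Big-endian: lowest address holds the most-significant byte.
So the memory order matches the most-significant-first order: 78 2D.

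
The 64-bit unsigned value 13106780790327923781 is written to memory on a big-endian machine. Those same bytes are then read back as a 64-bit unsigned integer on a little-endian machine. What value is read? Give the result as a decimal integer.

13106780790327923781 in 64-bit hexadecimal is 0xB5E4A3AFA468D445.
Stored big-endian, the bytes at ascending addresses are B5 E4 A3 AF A4 68 D4 45.
Read back as little-endian, the first byte is least significant, giving 0x45D468A4AFA3E4B5.
0x45D468A4AFA3E4B5 = 5031761740210365621.

5031761740210365621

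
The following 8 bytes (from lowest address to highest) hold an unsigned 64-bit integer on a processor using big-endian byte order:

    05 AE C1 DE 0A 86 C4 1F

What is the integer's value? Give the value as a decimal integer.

409477775540798495

In big-endian order the high byte comes first in memory.
The bytes are already most-significant first: 0x05AEC1DE0A86C41F.
0x05AEC1DE0A86C41F = 409477775540798495.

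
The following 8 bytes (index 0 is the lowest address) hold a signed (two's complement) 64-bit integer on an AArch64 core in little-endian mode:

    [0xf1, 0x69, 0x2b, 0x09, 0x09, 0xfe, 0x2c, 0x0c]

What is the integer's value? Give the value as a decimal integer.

In little-endian order the low byte comes first in memory.
Reassemble most-significant byte first: 0C 2C FE 09 09 2B 69 F1 → 0x0C2CFE09092B69F1.
0x0C2CFE09092B69F1 = 877355342192404977.

877355342192404977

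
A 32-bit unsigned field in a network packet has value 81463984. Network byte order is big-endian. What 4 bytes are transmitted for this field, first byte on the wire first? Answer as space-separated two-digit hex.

04 DB 0A B0

81463984 in hexadecimal, padded to 32 bits, is 0x04DB0AB0.
Split into bytes (most-significant first): 04 DB 0A B0.
In big-endian order the high byte comes first in memory.
So the memory order matches the most-significant-first order: 04 DB 0A B0.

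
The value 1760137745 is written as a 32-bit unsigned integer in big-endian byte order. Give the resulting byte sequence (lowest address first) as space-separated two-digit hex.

68 E9 92 11

1760137745 in hexadecimal, padded to 32 bits, is 0x68E99211.
Split into bytes (most-significant first): 68 E9 92 11.
Big-endian: lowest address holds the most-significant byte.
So the memory order matches the most-significant-first order: 68 E9 92 11.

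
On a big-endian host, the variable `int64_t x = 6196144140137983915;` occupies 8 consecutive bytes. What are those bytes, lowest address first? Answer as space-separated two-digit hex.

55 FD 20 44 52 0A EF AB

6196144140137983915 in hexadecimal, padded to 64 bits, is 0x55FD2044520AEFAB.
Split into bytes (most-significant first): 55 FD 20 44 52 0A EF AB.
In big-endian order the high byte comes first in memory.
So the memory order matches the most-significant-first order: 55 FD 20 44 52 0A EF AB.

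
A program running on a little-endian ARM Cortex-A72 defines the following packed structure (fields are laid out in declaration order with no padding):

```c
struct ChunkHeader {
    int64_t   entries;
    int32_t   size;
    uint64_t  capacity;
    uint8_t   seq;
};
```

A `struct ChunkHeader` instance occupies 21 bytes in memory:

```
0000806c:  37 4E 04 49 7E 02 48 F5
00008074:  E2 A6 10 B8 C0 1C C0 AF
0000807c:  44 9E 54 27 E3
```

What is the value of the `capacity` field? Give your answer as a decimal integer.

`capacity` follows `entries` (8 B), `size` (4 B), so it starts at offset 8 + 4 = 12 and occupies 8 bytes.
Bytes at offsets 12..19: C0 1C C0 AF 44 9E 54 27.
Little-endian: lowest address holds the least-significant byte.
Reassemble most-significant byte first: 27 54 9E 44 AF C0 1C C0 → 0x27549E44AFC01CC0.
0x27549E44AFC01CC0 = 2834064083366452416.

2834064083366452416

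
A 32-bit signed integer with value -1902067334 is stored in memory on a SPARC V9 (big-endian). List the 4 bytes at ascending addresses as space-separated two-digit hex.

Two's complement of -1902067334 in 32 bits: 1902067334 = 0x715F3E86; invert → 0x8EA0C179; add 1 → 0x8EA0C17A.
Split into bytes (most-significant first): 8E A0 C1 7A.
In big-endian order the high byte comes first in memory.
So the memory order matches the most-significant-first order: 8E A0 C1 7A.

8E A0 C1 7A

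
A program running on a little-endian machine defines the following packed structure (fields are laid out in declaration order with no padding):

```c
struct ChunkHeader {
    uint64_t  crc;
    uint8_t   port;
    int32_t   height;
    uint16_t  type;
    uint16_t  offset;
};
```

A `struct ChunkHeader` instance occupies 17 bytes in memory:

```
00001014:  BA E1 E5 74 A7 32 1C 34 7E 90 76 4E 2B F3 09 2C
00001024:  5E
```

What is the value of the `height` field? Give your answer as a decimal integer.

726562448

`height` follows `crc` (8 B), `port` (1 B), so it starts at offset 8 + 1 = 9 and occupies 4 bytes.
Bytes at offsets 9..12: 90 76 4E 2B.
In little-endian order the low byte comes first in memory.
Reassemble most-significant byte first: 2B 4E 76 90 → 0x2B4E7690.
0x2B4E7690 = 726562448.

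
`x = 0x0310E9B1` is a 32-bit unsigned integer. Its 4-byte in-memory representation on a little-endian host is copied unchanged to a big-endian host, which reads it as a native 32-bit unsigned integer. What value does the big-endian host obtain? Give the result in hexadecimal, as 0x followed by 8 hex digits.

Stored little-endian, the bytes at ascending addresses are B1 E9 10 03.
Read back as big-endian, the last byte is least significant, giving 0xB1E91003.

0xB1E91003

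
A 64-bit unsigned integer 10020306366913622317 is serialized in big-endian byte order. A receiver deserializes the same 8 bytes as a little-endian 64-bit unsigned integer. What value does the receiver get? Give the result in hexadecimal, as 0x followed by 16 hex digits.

0x2DB178048D470F8B

10020306366913622317 in 64-bit hexadecimal is 0x8B0F478D0478B12D.
Stored big-endian, the bytes at ascending addresses are 8B 0F 47 8D 04 78 B1 2D.
Read back as little-endian, the first byte is least significant, giving 0x2DB178048D470F8B.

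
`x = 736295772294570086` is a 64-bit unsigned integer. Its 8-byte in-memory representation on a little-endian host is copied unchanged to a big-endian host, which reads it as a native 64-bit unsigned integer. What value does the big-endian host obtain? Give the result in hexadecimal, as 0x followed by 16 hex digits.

736295772294570086 in 64-bit hexadecimal is 0x0A37D91A953D6066.
Stored little-endian, the bytes at ascending addresses are 66 60 3D 95 1A D9 37 0A.
Read back as big-endian, the last byte is least significant, giving 0x66603D951AD9370A.

0x66603D951AD9370A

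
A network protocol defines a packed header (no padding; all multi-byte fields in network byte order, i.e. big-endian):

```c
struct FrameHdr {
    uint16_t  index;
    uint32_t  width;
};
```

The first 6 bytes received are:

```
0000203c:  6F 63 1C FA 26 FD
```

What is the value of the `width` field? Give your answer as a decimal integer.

486156029

`width` follows `index` (2 bytes), so it starts at byte offset 2 and occupies 4 bytes.
Bytes at offsets 2..5: 1C FA 26 FD.
In big-endian order the high byte comes first in memory.
The bytes are already most-significant first: 0x1CFA26FD.
0x1CFA26FD = 486156029.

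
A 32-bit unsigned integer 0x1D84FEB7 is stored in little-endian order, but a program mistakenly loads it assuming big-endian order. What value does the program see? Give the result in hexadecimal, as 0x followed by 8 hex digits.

0xB7FE841D

Stored little-endian, the bytes at ascending addresses are B7 FE 84 1D.
Read back as big-endian, the last byte is least significant, giving 0xB7FE841D.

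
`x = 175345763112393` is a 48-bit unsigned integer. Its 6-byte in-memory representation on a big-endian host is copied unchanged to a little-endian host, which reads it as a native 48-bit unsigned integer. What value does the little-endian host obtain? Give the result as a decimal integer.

175345763112393 in 48-bit hexadecimal is 0x9F79DDEC55C9.
Stored big-endian, the bytes at ascending addresses are 9F 79 DD EC 55 C9.
Read back as little-endian, the first byte is least significant, giving 0xC955ECDD799F.
0xC955ECDD799F = 221370883340703.

221370883340703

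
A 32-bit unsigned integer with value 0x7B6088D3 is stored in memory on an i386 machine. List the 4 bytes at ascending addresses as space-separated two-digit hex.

Split into bytes (most-significant first): 7B 60 88 D3.
In little-endian order the low byte comes first in memory.
So at ascending addresses the bytes are D3 88 60 7B.

D3 88 60 7B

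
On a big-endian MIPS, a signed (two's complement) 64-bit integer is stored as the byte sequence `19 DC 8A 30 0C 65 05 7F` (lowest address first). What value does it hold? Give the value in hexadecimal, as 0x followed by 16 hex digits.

0x19DC8A300C65057F

Big-endian stores the most-significant byte at the lowest address.
The bytes are already most-significant first: 0x19DC8A300C65057F.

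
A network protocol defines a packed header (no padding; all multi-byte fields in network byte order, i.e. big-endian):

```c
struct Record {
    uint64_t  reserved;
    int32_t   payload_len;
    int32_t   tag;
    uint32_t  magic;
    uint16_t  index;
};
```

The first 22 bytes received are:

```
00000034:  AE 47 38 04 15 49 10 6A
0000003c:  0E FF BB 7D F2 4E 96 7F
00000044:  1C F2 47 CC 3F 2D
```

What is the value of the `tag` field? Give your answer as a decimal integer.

-229730689

`tag` follows `reserved` (8 B), `payload_len` (4 B), so it starts at offset 8 + 4 = 12 and occupies 4 bytes.
Bytes at offsets 12..15: F2 4E 96 7F.
Big-endian stores the most-significant byte at the lowest address.
The bytes are already most-significant first: 0xF24E967F.
Top bit is set, so as a signed 32-bit value this is 0xF24E967F − 2^32 = -229730689.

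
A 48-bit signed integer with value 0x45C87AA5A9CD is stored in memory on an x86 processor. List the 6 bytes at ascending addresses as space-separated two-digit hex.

Split into bytes (most-significant first): 45 C8 7A A5 A9 CD.
Little-endian: lowest address holds the least-significant byte.
So at ascending addresses the bytes are CD A9 A5 7A C8 45.

CD A9 A5 7A C8 45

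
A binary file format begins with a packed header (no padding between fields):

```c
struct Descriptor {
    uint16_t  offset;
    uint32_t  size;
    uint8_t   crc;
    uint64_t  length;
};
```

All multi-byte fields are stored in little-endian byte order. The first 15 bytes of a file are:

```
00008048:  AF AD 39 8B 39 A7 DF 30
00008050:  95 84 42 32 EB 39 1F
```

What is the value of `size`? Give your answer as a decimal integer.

`size` follows `offset` (2 bytes), so it starts at byte offset 2 and occupies 4 bytes.
Bytes at offsets 2..5: 39 8B 39 A7.
Little-endian stores the least-significant byte at the lowest address.
Reassemble most-significant byte first: A7 39 8B 39 → 0xA7398B39.
0xA7398B39 = 2805566265.

2805566265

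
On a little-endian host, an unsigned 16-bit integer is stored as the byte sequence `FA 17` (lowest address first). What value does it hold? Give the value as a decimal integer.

Little-endian stores the least-significant byte at the lowest address.
Reassemble most-significant byte first: 17 FA → 0x17FA.
0x17FA = 6138.

6138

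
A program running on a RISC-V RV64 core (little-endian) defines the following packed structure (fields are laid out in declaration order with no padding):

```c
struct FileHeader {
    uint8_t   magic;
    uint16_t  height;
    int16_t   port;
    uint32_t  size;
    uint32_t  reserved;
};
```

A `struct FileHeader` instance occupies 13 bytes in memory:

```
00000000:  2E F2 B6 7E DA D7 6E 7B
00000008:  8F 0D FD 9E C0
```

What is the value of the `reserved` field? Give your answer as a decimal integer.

`reserved` follows `magic` (1 B), `height` (2 B), `port` (2 B), `size` (4 B), so it starts at offset 1 + 2 + 2 + 4 = 9 and occupies 4 bytes.
Bytes at offsets 9..12: 0D FD 9E C0.
Little-endian stores the least-significant byte at the lowest address.
Reassemble most-significant byte first: C0 9E FD 0D → 0xC09EFD0D.
0xC09EFD0D = 3231644941.

3231644941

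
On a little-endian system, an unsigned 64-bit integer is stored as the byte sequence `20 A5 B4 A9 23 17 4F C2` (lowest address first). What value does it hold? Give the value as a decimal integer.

14001435208456643872

In little-endian order the low byte comes first in memory.
Reassemble most-significant byte first: C2 4F 17 23 A9 B4 A5 20 → 0xC24F1723A9B4A520.
0xC24F1723A9B4A520 = 14001435208456643872.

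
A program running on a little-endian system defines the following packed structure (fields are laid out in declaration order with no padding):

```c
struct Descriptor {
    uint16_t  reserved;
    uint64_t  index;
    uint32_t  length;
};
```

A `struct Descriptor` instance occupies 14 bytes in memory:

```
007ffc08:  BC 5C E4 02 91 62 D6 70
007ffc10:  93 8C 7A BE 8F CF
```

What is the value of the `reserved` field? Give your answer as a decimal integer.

`reserved` is the first field, at byte offset 0, occupying 2 bytes.
Bytes at offsets 0..1: BC 5C.
Little-endian: lowest address holds the least-significant byte.
Reassemble most-significant byte first: 5C BC → 0x5CBC.
0x5CBC = 23740.

23740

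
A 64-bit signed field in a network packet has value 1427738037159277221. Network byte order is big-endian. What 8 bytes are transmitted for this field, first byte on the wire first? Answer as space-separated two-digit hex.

1427738037159277221 in hexadecimal, padded to 64 bits, is 0x13D0582E293132A5.
Split into bytes (most-significant first): 13 D0 58 2E 29 31 32 A5.
Big-endian: lowest address holds the most-significant byte.
So the memory order matches the most-significant-first order: 13 D0 58 2E 29 31 32 A5.

13 D0 58 2E 29 31 32 A5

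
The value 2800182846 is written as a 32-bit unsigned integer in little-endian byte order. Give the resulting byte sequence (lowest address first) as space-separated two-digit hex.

2800182846 in hexadecimal, padded to 32 bits, is 0xA6E7663E.
Split into bytes (most-significant first): A6 E7 66 3E.
Little-endian stores the least-significant byte at the lowest address.
So at ascending addresses the bytes are 3E 66 E7 A6.

3E 66 E7 A6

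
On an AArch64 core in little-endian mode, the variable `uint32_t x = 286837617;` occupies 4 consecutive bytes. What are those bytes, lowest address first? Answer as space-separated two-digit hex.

286837617 in hexadecimal, padded to 32 bits, is 0x1118CB71.
Split into bytes (most-significant first): 11 18 CB 71.
Little-endian: lowest address holds the least-significant byte.
So at ascending addresses the bytes are 71 CB 18 11.

71 CB 18 11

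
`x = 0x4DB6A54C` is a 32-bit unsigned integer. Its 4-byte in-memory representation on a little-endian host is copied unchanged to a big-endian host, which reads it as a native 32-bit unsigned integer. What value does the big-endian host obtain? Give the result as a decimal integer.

1285928525

Stored little-endian, the bytes at ascending addresses are 4C A5 B6 4D.
Read back as big-endian, the last byte is least significant, giving 0x4CA5B64D.
0x4CA5B64D = 1285928525.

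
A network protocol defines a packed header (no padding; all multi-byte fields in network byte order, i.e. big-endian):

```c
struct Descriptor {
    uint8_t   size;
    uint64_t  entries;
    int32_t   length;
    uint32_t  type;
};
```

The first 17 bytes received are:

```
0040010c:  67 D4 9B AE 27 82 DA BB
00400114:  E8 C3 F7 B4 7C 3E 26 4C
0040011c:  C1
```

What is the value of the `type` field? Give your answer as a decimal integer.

1042697409

`type` follows `size` (1 B), `entries` (8 B), `length` (4 B), so it starts at offset 1 + 8 + 4 = 13 and occupies 4 bytes.
Bytes at offsets 13..16: 3E 26 4C C1.
Big-endian: lowest address holds the most-significant byte.
The bytes are already most-significant first: 0x3E264CC1.
0x3E264CC1 = 1042697409.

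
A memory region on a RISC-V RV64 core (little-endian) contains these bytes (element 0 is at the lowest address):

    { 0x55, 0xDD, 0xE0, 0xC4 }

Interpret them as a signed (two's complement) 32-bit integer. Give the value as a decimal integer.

-991896235

Little-endian stores the least-significant byte at the lowest address.
Reassemble most-significant byte first: C4 E0 DD 55 → 0xC4E0DD55.
Top bit is set, so as a signed 32-bit value this is 0xC4E0DD55 − 2^32 = -991896235.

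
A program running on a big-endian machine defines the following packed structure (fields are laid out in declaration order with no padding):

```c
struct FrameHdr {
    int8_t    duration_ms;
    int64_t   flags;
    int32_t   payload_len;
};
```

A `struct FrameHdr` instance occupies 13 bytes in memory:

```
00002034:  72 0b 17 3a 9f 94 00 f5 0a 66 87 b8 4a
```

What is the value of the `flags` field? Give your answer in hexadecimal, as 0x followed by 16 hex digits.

`flags` follows `duration_ms` (1 byte), so it starts at byte offset 1 and occupies 8 bytes.
Bytes at offsets 1..8: 0B 17 3A 9F 94 00 F5 0A.
Big-endian: lowest address holds the most-significant byte.
The bytes are already most-significant first: 0x0B173A9F9400F50A.

0x0B173A9F9400F50A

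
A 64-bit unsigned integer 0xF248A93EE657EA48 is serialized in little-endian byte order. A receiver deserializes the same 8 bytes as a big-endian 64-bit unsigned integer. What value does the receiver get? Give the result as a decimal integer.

Stored little-endian, the bytes at ascending addresses are 48 EA 57 E6 3E A9 48 F2.
Read back as big-endian, the last byte is least significant, giving 0x48EA57E63EA948F2.
0x48EA57E63EA948F2 = 5254108561686481138.

5254108561686481138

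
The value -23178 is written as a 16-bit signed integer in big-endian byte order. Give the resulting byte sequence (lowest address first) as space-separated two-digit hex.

Two's complement of -23178 in 16 bits: 23178 = 0x5A8A; invert → 0xA575; add 1 → 0xA576.
Split into bytes (most-significant first): A5 76.
Big-endian stores the most-significant byte at the lowest address.
So the memory order matches the most-significant-first order: A5 76.

A5 76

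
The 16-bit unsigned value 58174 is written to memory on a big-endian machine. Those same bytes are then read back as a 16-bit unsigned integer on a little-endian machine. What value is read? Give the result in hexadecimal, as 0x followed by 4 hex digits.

58174 in 16-bit hexadecimal is 0xE33E.
Stored big-endian, the bytes at ascending addresses are E3 3E.
Read back as little-endian, the first byte is least significant, giving 0x3EE3.

0x3EE3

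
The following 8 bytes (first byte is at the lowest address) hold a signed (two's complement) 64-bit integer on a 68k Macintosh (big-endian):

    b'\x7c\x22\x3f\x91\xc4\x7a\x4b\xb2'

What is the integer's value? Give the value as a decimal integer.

In big-endian order the high byte comes first in memory.
The bytes are already most-significant first: 0x7C223F91C47A4BB2.
0x7C223F91C47A4BB2 = 8944781705210383282.

8944781705210383282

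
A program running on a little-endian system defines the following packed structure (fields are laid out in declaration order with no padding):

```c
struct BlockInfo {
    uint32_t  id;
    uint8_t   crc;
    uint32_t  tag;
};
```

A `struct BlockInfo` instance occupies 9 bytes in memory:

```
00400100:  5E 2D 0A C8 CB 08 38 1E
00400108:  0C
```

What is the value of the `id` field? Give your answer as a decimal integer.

`id` is the first field, at byte offset 0, occupying 4 bytes.
Bytes at offsets 0..3: 5E 2D 0A C8.
In little-endian order the low byte comes first in memory.
Reassemble most-significant byte first: C8 0A 2D 5E → 0xC80A2D5E.
0xC80A2D5E = 3356110174.

3356110174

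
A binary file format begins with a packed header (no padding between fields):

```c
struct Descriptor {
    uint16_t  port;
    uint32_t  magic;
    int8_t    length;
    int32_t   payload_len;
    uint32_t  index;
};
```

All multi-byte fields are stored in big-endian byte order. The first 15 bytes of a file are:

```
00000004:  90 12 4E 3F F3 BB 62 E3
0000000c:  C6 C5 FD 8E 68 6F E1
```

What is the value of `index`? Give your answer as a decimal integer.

2389209057

`index` follows `port` (2 B), `magic` (4 B), `length` (1 B), `payload_len` (4 B), so it starts at offset 2 + 4 + 1 + 4 = 11 and occupies 4 bytes.
Bytes at offsets 11..14: 8E 68 6F E1.
In big-endian order the high byte comes first in memory.
The bytes are already most-significant first: 0x8E686FE1.
0x8E686FE1 = 2389209057.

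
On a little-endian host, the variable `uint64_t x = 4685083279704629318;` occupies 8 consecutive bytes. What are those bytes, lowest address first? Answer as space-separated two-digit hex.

46 A0 EA 95 6B C2 04 41

4685083279704629318 in hexadecimal, padded to 64 bits, is 0x4104C26B95EAA046.
Split into bytes (most-significant first): 41 04 C2 6B 95 EA A0 46.
Little-endian stores the least-significant byte at the lowest address.
So at ascending addresses the bytes are 46 A0 EA 95 6B C2 04 41.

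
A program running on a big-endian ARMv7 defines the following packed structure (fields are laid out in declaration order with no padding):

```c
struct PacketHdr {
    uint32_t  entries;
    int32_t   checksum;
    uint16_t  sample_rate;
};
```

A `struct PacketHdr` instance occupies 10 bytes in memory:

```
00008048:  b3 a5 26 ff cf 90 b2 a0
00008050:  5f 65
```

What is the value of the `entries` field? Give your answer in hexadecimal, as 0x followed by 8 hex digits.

0xB3A526FF

`entries` is the first field, at byte offset 0, occupying 4 bytes.
Bytes at offsets 0..3: B3 A5 26 FF.
In big-endian order the high byte comes first in memory.
The bytes are already most-significant first: 0xB3A526FF.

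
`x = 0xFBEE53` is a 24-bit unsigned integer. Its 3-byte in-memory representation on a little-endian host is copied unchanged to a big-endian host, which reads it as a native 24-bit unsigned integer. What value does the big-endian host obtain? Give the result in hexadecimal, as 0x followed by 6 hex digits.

Stored little-endian, the bytes at ascending addresses are 53 EE FB.
Read back as big-endian, the last byte is least significant, giving 0x53EEFB.

0x53EEFB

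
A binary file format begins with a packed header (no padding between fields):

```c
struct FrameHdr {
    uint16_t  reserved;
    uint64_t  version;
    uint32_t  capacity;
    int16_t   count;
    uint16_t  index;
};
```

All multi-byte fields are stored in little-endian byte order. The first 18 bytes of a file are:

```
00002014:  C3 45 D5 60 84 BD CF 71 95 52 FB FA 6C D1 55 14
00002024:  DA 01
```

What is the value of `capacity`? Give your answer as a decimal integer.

3513580283

`capacity` follows `reserved` (2 B), `version` (8 B), so it starts at offset 2 + 8 = 10 and occupies 4 bytes.
Bytes at offsets 10..13: FB FA 6C D1.
Little-endian stores the least-significant byte at the lowest address.
Reassemble most-significant byte first: D1 6C FA FB → 0xD16CFAFB.
0xD16CFAFB = 3513580283.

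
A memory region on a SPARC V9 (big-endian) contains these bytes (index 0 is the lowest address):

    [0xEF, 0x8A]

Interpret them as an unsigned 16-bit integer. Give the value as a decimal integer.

61322

Big-endian: lowest address holds the most-significant byte.
The bytes are already most-significant first: 0xEF8A.
0xEF8A = 61322.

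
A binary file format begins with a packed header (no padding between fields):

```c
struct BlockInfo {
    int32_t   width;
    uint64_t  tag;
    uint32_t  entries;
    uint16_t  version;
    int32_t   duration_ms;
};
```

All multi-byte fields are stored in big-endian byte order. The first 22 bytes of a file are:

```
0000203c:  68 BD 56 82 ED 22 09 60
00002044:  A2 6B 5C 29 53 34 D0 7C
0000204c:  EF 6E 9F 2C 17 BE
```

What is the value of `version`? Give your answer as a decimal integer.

61294

`version` follows `width` (4 B), `tag` (8 B), `entries` (4 B), so it starts at offset 4 + 8 + 4 = 16 and occupies 2 bytes.
Bytes at offsets 16..17: EF 6E.
Big-endian: lowest address holds the most-significant byte.
The bytes are already most-significant first: 0xEF6E.
0xEF6E = 61294.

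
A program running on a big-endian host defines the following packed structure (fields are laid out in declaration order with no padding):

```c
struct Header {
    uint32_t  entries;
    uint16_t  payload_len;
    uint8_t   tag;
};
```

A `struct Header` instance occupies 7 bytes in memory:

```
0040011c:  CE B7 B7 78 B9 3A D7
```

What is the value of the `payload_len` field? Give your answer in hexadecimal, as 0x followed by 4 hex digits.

`payload_len` follows `entries` (4 bytes), so it starts at byte offset 4 and occupies 2 bytes.
Bytes at offsets 4..5: B9 3A.
Big-endian: lowest address holds the most-significant byte.
The bytes are already most-significant first: 0xB93A.

0xB93A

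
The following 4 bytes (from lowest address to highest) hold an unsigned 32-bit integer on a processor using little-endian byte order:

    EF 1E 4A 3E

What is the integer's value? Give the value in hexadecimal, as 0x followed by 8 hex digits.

0x3E4A1EEF

Little-endian stores the least-significant byte at the lowest address.
Reassemble most-significant byte first: 3E 4A 1E EF → 0x3E4A1EEF.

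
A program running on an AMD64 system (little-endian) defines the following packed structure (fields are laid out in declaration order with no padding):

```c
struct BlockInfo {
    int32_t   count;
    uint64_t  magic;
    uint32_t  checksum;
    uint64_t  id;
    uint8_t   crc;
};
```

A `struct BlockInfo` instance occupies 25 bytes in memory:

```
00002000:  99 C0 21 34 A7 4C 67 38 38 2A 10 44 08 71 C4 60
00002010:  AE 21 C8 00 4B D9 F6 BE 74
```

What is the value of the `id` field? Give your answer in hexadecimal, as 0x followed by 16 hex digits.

0xBEF6D94B00C821AE

`id` follows `count` (4 B), `magic` (8 B), `checksum` (4 B), so it starts at offset 4 + 8 + 4 = 16 and occupies 8 bytes.
Bytes at offsets 16..23: AE 21 C8 00 4B D9 F6 BE.
Little-endian: lowest address holds the least-significant byte.
Reassemble most-significant byte first: BE F6 D9 4B 00 C8 21 AE → 0xBEF6D94B00C821AE.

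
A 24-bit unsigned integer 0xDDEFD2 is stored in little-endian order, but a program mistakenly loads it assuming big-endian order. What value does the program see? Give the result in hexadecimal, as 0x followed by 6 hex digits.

Stored little-endian, the bytes at ascending addresses are D2 EF DD.
Read back as big-endian, the last byte is least significant, giving 0xD2EFDD.

0xD2EFDD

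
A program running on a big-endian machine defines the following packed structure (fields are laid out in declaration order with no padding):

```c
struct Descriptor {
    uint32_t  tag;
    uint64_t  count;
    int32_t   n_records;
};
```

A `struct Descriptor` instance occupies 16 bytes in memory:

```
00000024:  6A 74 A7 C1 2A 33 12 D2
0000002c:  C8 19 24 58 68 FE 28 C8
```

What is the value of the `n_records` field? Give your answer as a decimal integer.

1761487048

`n_records` follows `tag` (4 B), `count` (8 B), so it starts at offset 4 + 8 = 12 and occupies 4 bytes.
Bytes at offsets 12..15: 68 FE 28 C8.
In big-endian order the high byte comes first in memory.
The bytes are already most-significant first: 0x68FE28C8.
0x68FE28C8 = 1761487048.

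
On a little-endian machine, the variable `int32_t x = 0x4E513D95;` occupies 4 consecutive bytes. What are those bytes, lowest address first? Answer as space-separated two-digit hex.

Split into bytes (most-significant first): 4E 51 3D 95.
In little-endian order the low byte comes first in memory.
So at ascending addresses the bytes are 95 3D 51 4E.

95 3D 51 4E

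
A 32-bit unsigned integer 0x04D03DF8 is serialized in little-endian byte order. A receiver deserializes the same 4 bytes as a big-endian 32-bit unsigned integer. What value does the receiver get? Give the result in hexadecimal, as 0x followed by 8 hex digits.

0xF83DD004

Stored little-endian, the bytes at ascending addresses are F8 3D D0 04.
Read back as big-endian, the last byte is least significant, giving 0xF83DD004.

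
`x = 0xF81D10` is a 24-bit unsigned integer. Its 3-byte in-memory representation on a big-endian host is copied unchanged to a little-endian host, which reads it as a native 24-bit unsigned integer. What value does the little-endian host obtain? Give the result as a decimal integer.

1056248

Stored big-endian, the bytes at ascending addresses are F8 1D 10.
Read back as little-endian, the first byte is least significant, giving 0x101DF8.
0x101DF8 = 1056248.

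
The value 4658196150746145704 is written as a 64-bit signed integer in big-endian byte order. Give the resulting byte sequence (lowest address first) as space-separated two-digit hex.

4658196150746145704 in hexadecimal, padded to 64 bits, is 0x40A53CB80B50E3A8.
Split into bytes (most-significant first): 40 A5 3C B8 0B 50 E3 A8.
In big-endian order the high byte comes first in memory.
So the memory order matches the most-significant-first order: 40 A5 3C B8 0B 50 E3 A8.

40 A5 3C B8 0B 50 E3 A8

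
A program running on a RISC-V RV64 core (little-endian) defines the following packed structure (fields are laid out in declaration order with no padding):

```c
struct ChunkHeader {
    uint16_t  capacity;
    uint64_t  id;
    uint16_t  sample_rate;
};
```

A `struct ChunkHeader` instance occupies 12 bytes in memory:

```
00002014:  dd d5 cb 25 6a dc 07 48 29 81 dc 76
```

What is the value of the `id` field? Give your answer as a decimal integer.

9307049303537755595

`id` follows `capacity` (2 bytes), so it starts at byte offset 2 and occupies 8 bytes.
Bytes at offsets 2..9: CB 25 6A DC 07 48 29 81.
Little-endian: lowest address holds the least-significant byte.
Reassemble most-significant byte first: 81 29 48 07 DC 6A 25 CB → 0x81294807DC6A25CB.
0x81294807DC6A25CB = 9307049303537755595.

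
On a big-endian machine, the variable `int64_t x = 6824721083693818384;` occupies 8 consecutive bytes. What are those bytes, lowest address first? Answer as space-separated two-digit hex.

6824721083693818384 in hexadecimal, padded to 64 bits, is 0x5EB647AAACB06210.
Split into bytes (most-significant first): 5E B6 47 AA AC B0 62 10.
In big-endian order the high byte comes first in memory.
So the memory order matches the most-significant-first order: 5E B6 47 AA AC B0 62 10.

5E B6 47 AA AC B0 62 10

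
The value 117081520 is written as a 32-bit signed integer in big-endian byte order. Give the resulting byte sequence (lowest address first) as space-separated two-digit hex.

117081520 in hexadecimal, padded to 32 bits, is 0x06FA85B0.
Split into bytes (most-significant first): 06 FA 85 B0.
Big-endian: lowest address holds the most-significant byte.
So the memory order matches the most-significant-first order: 06 FA 85 B0.

06 FA 85 B0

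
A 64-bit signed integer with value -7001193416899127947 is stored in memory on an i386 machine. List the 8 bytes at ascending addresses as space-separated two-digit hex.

Two's complement of -7001193416899127947 in 64 bits: 7001193416899127947 = 0x61293C519A136A8B; invert → 0x9ED6C3AE65EC9574; add 1 → 0x9ED6C3AE65EC9575.
Split into bytes (most-significant first): 9E D6 C3 AE 65 EC 95 75.
In little-endian order the low byte comes first in memory.
So at ascending addresses the bytes are 75 95 EC 65 AE C3 D6 9E.

75 95 EC 65 AE C3 D6 9E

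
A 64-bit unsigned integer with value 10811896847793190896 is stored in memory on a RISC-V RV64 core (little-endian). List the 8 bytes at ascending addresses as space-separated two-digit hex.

F0 F7 E0 30 E6 92 0B 96

10811896847793190896 in hexadecimal, padded to 64 bits, is 0x960B92E630E0F7F0.
Split into bytes (most-significant first): 96 0B 92 E6 30 E0 F7 F0.
Little-endian: lowest address holds the least-significant byte.
So at ascending addresses the bytes are F0 F7 E0 30 E6 92 0B 96.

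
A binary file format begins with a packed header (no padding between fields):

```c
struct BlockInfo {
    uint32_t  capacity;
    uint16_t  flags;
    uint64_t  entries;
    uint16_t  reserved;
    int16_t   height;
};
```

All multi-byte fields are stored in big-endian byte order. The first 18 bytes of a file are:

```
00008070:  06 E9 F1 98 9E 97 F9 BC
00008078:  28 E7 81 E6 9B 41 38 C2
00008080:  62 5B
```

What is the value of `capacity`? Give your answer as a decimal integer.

`capacity` is the first field, at byte offset 0, occupying 4 bytes.
Bytes at offsets 0..3: 06 E9 F1 98.
Big-endian stores the most-significant byte at the lowest address.
The bytes are already most-significant first: 0x06E9F198.
0x06E9F198 = 115995032.

115995032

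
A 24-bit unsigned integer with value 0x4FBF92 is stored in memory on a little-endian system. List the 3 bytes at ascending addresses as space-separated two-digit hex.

Split into bytes (most-significant first): 4F BF 92.
Little-endian stores the least-significant byte at the lowest address.
So at ascending addresses the bytes are 92 BF 4F.

92 BF 4F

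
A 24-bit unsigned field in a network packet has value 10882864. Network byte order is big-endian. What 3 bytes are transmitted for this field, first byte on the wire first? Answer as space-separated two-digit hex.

A6 0F 30

10882864 in hexadecimal, padded to 24 bits, is 0xA60F30.
Split into bytes (most-significant first): A6 0F 30.
Big-endian stores the most-significant byte at the lowest address.
So the memory order matches the most-significant-first order: A6 0F 30.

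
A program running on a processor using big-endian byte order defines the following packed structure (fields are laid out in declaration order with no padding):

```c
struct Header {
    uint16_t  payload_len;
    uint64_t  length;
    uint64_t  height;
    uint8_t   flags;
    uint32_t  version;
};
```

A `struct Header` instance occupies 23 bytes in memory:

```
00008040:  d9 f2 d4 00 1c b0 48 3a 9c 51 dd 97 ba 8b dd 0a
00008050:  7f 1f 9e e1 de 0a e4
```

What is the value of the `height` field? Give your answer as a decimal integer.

`height` follows `payload_len` (2 B), `length` (8 B), so it starts at offset 2 + 8 = 10 and occupies 8 bytes.
Bytes at offsets 10..17: DD 97 BA 8B DD 0A 7F 1F.
Big-endian stores the most-significant byte at the lowest address.
The bytes are already most-significant first: 0xDD97BA8BDD0A7F1F.
0xDD97BA8BDD0A7F1F = 15967436113737056031.

15967436113737056031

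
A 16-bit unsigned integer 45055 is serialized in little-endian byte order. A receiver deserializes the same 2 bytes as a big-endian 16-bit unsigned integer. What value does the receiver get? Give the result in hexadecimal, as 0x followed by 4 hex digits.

45055 in 16-bit hexadecimal is 0xAFFF.
Stored little-endian, the bytes at ascending addresses are FF AF.
Read back as big-endian, the last byte is least significant, giving 0xFFAF.

0xFFAF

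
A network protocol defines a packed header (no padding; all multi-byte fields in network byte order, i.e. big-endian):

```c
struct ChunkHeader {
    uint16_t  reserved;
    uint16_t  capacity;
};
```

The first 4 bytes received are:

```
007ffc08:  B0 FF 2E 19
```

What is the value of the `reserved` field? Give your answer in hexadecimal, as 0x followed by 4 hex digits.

`reserved` is the first field, at byte offset 0, occupying 2 bytes.
Bytes at offsets 0..1: B0 FF.
In big-endian order the high byte comes first in memory.
The bytes are already most-significant first: 0xB0FF.

0xB0FF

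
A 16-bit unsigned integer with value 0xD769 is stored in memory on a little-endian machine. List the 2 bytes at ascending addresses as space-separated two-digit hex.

Split into bytes (most-significant first): D7 69.
In little-endian order the low byte comes first in memory.
So at ascending addresses the bytes are 69 D7.

69 D7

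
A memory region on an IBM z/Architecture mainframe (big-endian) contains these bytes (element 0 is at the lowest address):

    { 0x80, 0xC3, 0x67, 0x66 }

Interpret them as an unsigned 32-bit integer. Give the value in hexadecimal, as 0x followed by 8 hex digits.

0x80C36766

In big-endian order the high byte comes first in memory.
The bytes are already most-significant first: 0x80C36766.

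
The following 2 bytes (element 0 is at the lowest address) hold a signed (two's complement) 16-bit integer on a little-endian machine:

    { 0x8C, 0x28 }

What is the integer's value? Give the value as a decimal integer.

10380

In little-endian order the low byte comes first in memory.
Reassemble most-significant byte first: 28 8C → 0x288C.
0x288C = 10380.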